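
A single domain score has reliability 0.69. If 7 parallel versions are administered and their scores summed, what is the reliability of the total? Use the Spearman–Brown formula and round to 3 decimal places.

0.940

ρ_k = kρ / (1 + (k−1)ρ) = 7·0.69 / (1 + 6·0.69) = 4.830 / 5.140 = 0.940.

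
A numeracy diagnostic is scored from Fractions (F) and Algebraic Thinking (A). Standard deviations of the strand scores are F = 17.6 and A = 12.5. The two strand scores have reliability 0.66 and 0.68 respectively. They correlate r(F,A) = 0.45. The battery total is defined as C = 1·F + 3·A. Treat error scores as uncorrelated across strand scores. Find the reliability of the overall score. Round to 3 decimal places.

Var(C) = 17.6² + 3²·12.5² + 2·[3·17.6·12.5·0.45] = 1716.01 + 594 = 2310.01.
With uncorrelated errors the cross-covariances are all true-score covariance, so they carry over unchanged; only the diagonal terms shrink to ρᵢσᵢ².
True-score variance = [17.6²·0.66 + 3²·12.5²·0.68] + 594 = 1160.69 + 594 = 1754.69.
Reliability = 1754.69 / 2310.01 = 0.760.

0.760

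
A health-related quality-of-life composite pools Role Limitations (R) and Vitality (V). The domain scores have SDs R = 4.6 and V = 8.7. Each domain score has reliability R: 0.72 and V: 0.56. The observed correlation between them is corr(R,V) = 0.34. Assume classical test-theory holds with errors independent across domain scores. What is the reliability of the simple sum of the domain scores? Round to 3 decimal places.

Var(R+V) = 4.6² + 8.7² + 2·[4.6·8.7·0.34] = 96.85 + 27.2136 = 124.064.
With uncorrelated errors the cross-covariances are all true-score covariance, so they carry over unchanged; only the diagonal terms shrink to ρᵢσᵢ².
True-score variance = [4.6²·0.72 + 8.7²·0.56] + 27.2136 = 57.6216 + 27.2136 = 84.8352.
Reliability = 84.8352 / 124.064 = 0.684.

0.684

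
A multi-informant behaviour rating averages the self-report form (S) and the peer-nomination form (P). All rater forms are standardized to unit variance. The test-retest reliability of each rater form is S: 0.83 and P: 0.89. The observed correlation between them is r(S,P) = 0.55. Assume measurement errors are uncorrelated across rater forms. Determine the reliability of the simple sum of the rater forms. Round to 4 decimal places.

0.9097

Var(S+P) = 2 + 2·[0.55] = 2 + 1.1 = 3.1.
Because errors are independent across components, Cov(Tᵢ,Tⱼ) = Cov(Xᵢ,Xⱼ); the off-diagonal part of the true-score variance is the same as above.
True-score variance = [0.83 + 0.89] + 1.1 = 1.72 + 1.1 = 2.82.
Reliability = 2.82 / 3.1 = 0.9097.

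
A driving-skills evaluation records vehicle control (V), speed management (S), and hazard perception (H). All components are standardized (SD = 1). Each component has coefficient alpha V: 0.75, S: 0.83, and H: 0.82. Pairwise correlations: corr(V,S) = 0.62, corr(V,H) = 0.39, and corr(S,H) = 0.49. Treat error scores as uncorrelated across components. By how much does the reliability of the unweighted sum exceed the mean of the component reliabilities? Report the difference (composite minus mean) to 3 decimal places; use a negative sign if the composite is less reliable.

Var(sum) = 3 + 3 = 6; true-score variance = 2.4 + 3 = 5.4; composite reliability = 0.9000.
Mean component reliability = 0.8000.
Difference = 0.9000 − 0.8000 = 0.100.

0.100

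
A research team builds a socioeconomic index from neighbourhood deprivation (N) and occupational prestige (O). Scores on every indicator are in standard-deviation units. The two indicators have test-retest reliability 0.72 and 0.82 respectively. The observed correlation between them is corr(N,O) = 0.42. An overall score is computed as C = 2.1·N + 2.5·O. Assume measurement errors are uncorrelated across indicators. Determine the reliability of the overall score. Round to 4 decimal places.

0.8434

Var(C) = 2.1² + 2.5² + 2·[5.25·0.42] = 10.66 + 4.41 = 15.07.
With uncorrelated errors the cross-covariances are all true-score covariance, so they carry over unchanged; only the diagonal terms shrink to ρᵢσᵢ².
True-score variance = [2.1²·0.72 + 2.5²·0.82] + 4.41 = 8.3002 + 4.41 = 12.7102.
Reliability = 12.7102 / 15.07 = 0.8434.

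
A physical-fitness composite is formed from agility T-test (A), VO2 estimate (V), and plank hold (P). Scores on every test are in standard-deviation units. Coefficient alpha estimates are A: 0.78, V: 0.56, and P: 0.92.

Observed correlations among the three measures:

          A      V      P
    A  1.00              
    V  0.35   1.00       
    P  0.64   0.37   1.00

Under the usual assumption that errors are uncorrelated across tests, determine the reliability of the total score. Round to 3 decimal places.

Var(A+V+P) = 3 + 2·[0.35 + 0.64 + 0.37] = 3 + 2.72 = 5.72.
With uncorrelated errors the cross-covariances are all true-score covariance, so they carry over unchanged; only the diagonal terms shrink to ρᵢσᵢ².
True-score variance = [0.78 + 0.56 + 0.92] + 2.72 = 2.26 + 2.72 = 4.98.
Reliability = 4.98 / 5.72 = 0.871.

0.871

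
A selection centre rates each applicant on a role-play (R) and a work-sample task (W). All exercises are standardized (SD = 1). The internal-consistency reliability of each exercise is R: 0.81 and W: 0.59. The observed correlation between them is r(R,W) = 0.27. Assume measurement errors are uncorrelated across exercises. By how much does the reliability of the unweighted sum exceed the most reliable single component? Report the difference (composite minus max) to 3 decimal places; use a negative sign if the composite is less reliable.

-0.046

Var(sum) = 2 + 0.54 = 2.54; true-score variance = 1.4 + 0.54 = 1.94; composite reliability = 0.7638.
Max component reliability = 0.8100.
Difference = 0.7638 − 0.8100 = -0.046.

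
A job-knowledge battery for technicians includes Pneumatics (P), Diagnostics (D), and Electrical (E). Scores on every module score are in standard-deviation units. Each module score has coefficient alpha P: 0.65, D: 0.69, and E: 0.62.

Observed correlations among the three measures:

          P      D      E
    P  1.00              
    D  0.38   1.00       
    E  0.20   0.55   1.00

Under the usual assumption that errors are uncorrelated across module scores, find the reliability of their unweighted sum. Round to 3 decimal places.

0.802

Var(P+D+E) = 3 + 2·[0.38 + 0.20 + 0.55] = 3 + 2.26 = 5.26.
Because errors are independent across components, Cov(Tᵢ,Tⱼ) = Cov(Xᵢ,Xⱼ); the off-diagonal part of the true-score variance is the same as above.
True-score variance = [0.65 + 0.69 + 0.62] + 2.26 = 1.96 + 2.26 = 4.22.
Reliability = 4.22 / 5.26 = 0.802.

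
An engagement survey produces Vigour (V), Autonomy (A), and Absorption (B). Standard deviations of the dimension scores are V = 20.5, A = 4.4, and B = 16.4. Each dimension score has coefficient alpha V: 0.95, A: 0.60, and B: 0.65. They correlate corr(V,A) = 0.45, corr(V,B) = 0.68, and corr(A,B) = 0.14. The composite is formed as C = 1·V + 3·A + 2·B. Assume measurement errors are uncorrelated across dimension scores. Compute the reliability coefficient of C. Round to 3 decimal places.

Var(C) = 20.5² + 3²·4.4² + 2²·16.4² + 2·[3·20.5·4.4·0.45 + 2·20.5·16.4·0.68 + 6·4.4·16.4·0.14] = 1670.33 + 1279.23 = 2949.56.
With uncorrelated errors the cross-covariances are all true-score covariance, so they carry over unchanged; only the diagonal terms shrink to ρᵢσᵢ².
True-score variance = [20.5²·0.95 + 3²·4.4²·0.60 + 2²·16.4²·0.65] + 1279.23 = 1203.08 + 1279.23 = 2482.31.
Reliability = 2482.31 / 2949.56 = 0.842.

0.842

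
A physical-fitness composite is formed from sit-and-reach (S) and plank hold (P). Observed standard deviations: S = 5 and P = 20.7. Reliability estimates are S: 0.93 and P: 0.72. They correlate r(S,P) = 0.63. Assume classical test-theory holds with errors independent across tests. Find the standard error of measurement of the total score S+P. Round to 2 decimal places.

11.03

Var(total) = 453.49 + 130.41 = 583.9.
True-score variance = 331.763 + 130.41 = 462.173, so reliability = 0.7915.
Error variance = 583.9 − 462.173 = 121.727; SEM = √121.727 = 11.03.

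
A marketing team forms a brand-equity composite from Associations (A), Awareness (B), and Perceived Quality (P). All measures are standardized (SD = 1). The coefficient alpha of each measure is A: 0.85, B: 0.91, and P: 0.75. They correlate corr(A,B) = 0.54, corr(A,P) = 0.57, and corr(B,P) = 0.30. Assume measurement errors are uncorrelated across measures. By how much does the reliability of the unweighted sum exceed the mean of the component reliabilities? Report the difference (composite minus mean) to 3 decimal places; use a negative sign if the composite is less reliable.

Var(sum) = 3 + 2.82 = 5.82; true-score variance = 2.51 + 2.82 = 5.33; composite reliability = 0.9158.
Mean component reliability = 0.8367.
Difference = 0.9158 − 0.8367 = 0.079.

0.079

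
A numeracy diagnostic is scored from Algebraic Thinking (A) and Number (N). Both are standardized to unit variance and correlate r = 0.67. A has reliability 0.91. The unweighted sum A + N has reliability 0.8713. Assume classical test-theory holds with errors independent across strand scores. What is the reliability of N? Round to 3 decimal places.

Var(A+N) = 2 + 2·0.67 = 3.340.
True-score variance = ρ_A + ρ_N + 2·0.67, so 0.8713 = (0.91 + ρ_N + 1.34) / 3.340.
ρ_N = 0.8713·3.340 − 0.91 − 1.34 = 0.660.

0.660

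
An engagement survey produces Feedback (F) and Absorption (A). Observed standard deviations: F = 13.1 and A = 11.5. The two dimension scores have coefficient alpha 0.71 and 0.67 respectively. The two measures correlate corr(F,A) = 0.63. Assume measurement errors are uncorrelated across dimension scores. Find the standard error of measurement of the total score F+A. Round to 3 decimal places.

9.665

Var(total) = 303.86 + 189.819 = 493.679.
True-score variance = 210.451 + 189.819 = 400.27, so reliability = 0.8108.
Error variance = 493.679 − 400.27 = 93.4094; SEM = √93.4094 = 9.665.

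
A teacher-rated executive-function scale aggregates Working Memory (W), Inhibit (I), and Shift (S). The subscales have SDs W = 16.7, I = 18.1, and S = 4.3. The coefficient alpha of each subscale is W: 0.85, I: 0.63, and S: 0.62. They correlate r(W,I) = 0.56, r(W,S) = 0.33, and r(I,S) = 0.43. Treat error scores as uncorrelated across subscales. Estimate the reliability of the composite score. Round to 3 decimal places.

Var(W+I+S) = 16.7² + 18.1² + 4.3² + 2·[16.7·18.1·0.56 + 16.7·4.3·0.33 + 18.1·4.3·0.43] = 624.99 + 452.871 = 1077.86.
Under uncorrelated errors the observed covariances equal the true-score covariances, so only the own-variance terms attenuate.
True-score variance = [16.7²·0.85 + 18.1²·0.63 + 4.3²·0.62] + 452.871 = 454.915 + 452.871 = 907.785.
Reliability = 907.785 / 1077.86 = 0.842.

0.842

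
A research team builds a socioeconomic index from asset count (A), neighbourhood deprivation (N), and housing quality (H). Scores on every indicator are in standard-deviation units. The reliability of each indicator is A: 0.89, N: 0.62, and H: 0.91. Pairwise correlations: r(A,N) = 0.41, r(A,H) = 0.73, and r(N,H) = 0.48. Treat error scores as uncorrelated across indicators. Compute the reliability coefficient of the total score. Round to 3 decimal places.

Var(A+N+H) = 3 + 2·[0.41 + 0.73 + 0.48] = 3 + 3.24 = 6.24.
With uncorrelated errors the cross-covariances are all true-score covariance, so they carry over unchanged; only the diagonal terms shrink to ρᵢσᵢ².
True-score variance = [0.89 + 0.62 + 0.91] + 3.24 = 2.42 + 3.24 = 5.66.
Reliability = 5.66 / 6.24 = 0.907.

0.907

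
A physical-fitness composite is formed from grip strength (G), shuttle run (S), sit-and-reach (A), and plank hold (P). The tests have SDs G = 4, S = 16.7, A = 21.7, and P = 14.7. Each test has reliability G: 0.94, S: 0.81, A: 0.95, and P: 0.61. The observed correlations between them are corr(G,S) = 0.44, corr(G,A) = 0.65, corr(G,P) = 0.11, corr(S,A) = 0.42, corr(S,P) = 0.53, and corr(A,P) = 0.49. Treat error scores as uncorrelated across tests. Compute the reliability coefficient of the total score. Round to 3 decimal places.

Var(G+S+A+P) = 4² + 16.7² + 21.7² + 14.7² + 2·[4·16.7·0.44 + 4·21.7·0.65 + 4·14.7·0.11 + 16.7·21.7·0.42 + 16.7·14.7·0.53 + 21.7·14.7·0.49] = 981.87 + 1061.8 = 2043.67.
Because errors are independent across components, Cov(Tᵢ,Tⱼ) = Cov(Xᵢ,Xⱼ); the off-diagonal part of the true-score variance is the same as above.
True-score variance = [4²·0.94 + 16.7²·0.81 + 21.7²·0.95 + 14.7²·0.61] + 1061.8 = 820.101 + 1061.8 = 1881.9.
Reliability = 1881.9 / 2043.67 = 0.921.

0.921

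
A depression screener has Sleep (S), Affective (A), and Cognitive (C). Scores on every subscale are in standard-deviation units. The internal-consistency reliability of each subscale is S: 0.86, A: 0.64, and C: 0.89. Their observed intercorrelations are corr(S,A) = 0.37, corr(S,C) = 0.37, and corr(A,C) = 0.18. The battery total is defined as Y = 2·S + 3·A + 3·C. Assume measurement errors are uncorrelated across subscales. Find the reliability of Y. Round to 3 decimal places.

Var(Y) = 2² + 3² + 3² + 2·[6·0.37 + 6·0.37 + 9·0.18] = 22 + 12.12 = 34.12.
Because errors are independent across components, Cov(Tᵢ,Tⱼ) = Cov(Xᵢ,Xⱼ); the off-diagonal part of the true-score variance is the same as above.
True-score variance = [2²·0.86 + 3²·0.64 + 3²·0.89] + 12.12 = 17.21 + 12.12 = 29.33.
Reliability = 29.33 / 34.12 = 0.860.

0.860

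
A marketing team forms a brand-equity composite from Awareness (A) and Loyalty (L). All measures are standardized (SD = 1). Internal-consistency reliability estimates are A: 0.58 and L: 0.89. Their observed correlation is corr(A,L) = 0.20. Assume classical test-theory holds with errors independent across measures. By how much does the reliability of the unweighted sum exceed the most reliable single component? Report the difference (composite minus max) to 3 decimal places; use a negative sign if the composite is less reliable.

-0.111

Var(sum) = 2 + 0.4 = 2.4; true-score variance = 1.47 + 0.4 = 1.87; composite reliability = 0.7792.
Max component reliability = 0.8900.
Difference = 0.7792 − 0.8900 = -0.111.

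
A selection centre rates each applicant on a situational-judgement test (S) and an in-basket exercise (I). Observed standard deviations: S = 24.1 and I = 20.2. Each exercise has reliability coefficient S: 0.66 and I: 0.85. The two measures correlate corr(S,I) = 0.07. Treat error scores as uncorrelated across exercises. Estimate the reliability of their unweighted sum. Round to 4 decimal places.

0.7553

Var(S+I) = 24.1² + 20.2² + 2·[24.1·20.2·0.07] = 988.85 + 68.1548 = 1057.
With uncorrelated errors the cross-covariances are all true-score covariance, so they carry over unchanged; only the diagonal terms shrink to ρᵢσᵢ².
True-score variance = [24.1²·0.66 + 20.2²·0.85] + 68.1548 = 730.169 + 68.1548 = 798.323.
Reliability = 798.323 / 1057 = 0.7553.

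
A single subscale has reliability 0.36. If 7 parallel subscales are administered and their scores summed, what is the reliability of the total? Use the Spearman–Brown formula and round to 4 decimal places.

ρ_k = kρ / (1 + (k−1)ρ) = 7·0.36 / (1 + 6·0.36) = 2.520 / 3.160 = 0.7975.

0.7975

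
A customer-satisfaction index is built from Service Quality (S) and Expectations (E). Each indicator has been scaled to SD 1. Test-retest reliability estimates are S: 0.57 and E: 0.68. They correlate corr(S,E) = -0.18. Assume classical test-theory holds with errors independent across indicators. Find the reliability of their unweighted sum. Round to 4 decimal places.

Var(S+E) = 2 + 2·[(-0.18)] = 2 − 0.36 = 1.64.
With uncorrelated errors the cross-covariances are all true-score covariance, so they carry over unchanged; only the diagonal terms shrink to ρᵢσᵢ².
True-score variance = [0.57 + 0.68] − 0.36 = 1.25 − 0.36 = 0.89.
Reliability = 0.89 / 1.64 = 0.5427.

0.5427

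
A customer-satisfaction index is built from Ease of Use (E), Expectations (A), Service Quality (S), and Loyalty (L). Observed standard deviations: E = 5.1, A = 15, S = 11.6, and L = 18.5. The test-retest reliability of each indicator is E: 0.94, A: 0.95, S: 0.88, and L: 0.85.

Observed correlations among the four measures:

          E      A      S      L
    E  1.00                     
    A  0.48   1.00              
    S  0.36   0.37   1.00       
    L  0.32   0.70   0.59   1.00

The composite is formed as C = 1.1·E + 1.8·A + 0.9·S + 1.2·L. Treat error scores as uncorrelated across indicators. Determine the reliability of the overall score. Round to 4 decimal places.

0.9575

Var(C) = 1.1²·5.1² + 1.8²·15² + 0.9²·11.6² + 1.2²·18.5² + 2·[1.98·5.1·15·0.48 + 0.99·5.1·11.6·0.36 + 1.32·5.1·18.5·0.32 + 1.62·15·11.6·0.37 + 2.16·15·18.5·0.70 + 1.08·11.6·18.5·0.59] = 1362.31 + 1588.52 = 2950.83.
Under uncorrelated errors the observed covariances equal the true-score covariances, so only the own-variance terms attenuate.
True-score variance = [1.1²·5.1²·0.94 + 1.8²·15²·0.95 + 0.9²·11.6²·0.88 + 1.2²·18.5²·0.85] + 1588.52 = 1236.96 + 1588.52 = 2825.49.
Reliability = 2825.49 / 2950.83 = 0.9575.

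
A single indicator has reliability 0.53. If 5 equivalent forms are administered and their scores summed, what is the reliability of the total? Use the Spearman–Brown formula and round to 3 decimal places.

0.849

ρ_k = kρ / (1 + (k−1)ρ) = 5·0.53 / (1 + 4·0.53) = 2.650 / 3.120 = 0.849.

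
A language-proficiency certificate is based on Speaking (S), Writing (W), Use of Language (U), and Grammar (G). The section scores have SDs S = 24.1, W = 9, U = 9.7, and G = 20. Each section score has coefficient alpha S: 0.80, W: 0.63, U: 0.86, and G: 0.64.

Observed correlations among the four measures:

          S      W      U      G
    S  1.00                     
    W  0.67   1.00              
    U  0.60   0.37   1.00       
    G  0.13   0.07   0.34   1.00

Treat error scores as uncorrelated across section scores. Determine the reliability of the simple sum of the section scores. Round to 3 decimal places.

0.854

Var(S+W+U+G) = 24.1² + 9² + 9.7² + 20² + 2·[24.1·9·0.67 + 24.1·9.7·0.60 + 24.1·20·0.13 + 9·9.7·0.37 + 9·20·0.07 + 9.7·20·0.34] = 1155.9 + 918.212 = 2074.11.
With uncorrelated errors the cross-covariances are all true-score covariance, so they carry over unchanged; only the diagonal terms shrink to ρᵢσᵢ².
True-score variance = [24.1²·0.80 + 9²·0.63 + 9.7²·0.86 + 20²·0.64] + 918.212 = 852.595 + 918.212 = 1770.81.
Reliability = 1770.81 / 2074.11 = 0.854.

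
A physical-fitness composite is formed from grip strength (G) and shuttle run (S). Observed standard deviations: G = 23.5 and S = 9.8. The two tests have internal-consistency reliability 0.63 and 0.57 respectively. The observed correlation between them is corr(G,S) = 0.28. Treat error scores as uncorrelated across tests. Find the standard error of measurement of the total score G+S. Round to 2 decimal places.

15.67

Var(total) = 648.29 + 128.968 = 777.258.
True-score variance = 402.66 + 128.968 = 531.628, so reliability = 0.6840.
Error variance = 777.258 − 531.628 = 245.63; SEM = √245.63 = 15.67.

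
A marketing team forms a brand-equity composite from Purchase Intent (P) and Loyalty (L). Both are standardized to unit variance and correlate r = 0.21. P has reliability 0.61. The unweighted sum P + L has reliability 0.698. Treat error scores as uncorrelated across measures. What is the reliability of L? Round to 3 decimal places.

Var(P+L) = 2 + 2·0.21 = 2.420.
True-score variance = ρ_P + ρ_L + 2·0.21, so 0.698 = (0.61 + ρ_L + 0.42) / 2.420.
ρ_L = 0.698·2.420 − 0.61 − 0.42 = 0.659.

0.659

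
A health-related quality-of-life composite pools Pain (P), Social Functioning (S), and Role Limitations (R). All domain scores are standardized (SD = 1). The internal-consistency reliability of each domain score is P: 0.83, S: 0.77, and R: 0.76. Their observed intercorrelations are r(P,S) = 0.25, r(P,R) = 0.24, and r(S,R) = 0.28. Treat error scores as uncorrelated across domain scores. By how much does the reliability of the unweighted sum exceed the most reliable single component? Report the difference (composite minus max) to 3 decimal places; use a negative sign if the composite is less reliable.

Var(sum) = 3 + 1.54 = 4.54; true-score variance = 2.36 + 1.54 = 3.9; composite reliability = 0.8590.
Max component reliability = 0.8300.
Difference = 0.8590 − 0.8300 = 0.029.

0.029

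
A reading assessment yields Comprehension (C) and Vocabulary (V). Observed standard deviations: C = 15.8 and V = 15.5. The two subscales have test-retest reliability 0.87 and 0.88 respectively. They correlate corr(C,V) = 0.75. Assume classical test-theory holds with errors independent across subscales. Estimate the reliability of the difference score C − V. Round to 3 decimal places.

0.500

Var(C−V) = 15.8² + 15.5² − 2·15.8·15.5·0.75 = 489.89 − 367.35 = 122.54.
Because errors are independent across components, Cov(Tᵢ,Tⱼ) = Cov(Xᵢ,Xⱼ); the off-diagonal part of the true-score variance is the same as above.
True-score variance = [15.8²·0.87 + 15.5²·0.88] − 367.35 = 428.607 − 367.35 = 61.2568.
Reliability = 61.2568 / 122.54 = 0.500.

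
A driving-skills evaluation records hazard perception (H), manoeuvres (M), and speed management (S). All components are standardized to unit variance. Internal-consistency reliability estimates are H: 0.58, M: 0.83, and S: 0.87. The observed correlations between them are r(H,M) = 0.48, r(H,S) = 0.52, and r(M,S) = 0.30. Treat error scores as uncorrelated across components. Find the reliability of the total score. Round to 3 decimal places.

0.871

Var(H+M+S) = 3 + 2·[0.48 + 0.52 + 0.30] = 3 + 2.6 = 5.6.
Under uncorrelated errors the observed covariances equal the true-score covariances, so only the own-variance terms attenuate.
True-score variance = [0.58 + 0.83 + 0.87] + 2.6 = 2.28 + 2.6 = 4.88.
Reliability = 4.88 / 5.6 = 0.871.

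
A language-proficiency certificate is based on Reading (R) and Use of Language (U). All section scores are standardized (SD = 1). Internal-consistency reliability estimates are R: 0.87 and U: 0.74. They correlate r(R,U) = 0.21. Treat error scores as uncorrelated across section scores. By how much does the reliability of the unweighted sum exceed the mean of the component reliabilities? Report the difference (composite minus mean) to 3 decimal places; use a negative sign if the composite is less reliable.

Var(sum) = 2 + 0.42 = 2.42; true-score variance = 1.61 + 0.42 = 2.03; composite reliability = 0.8388.
Mean component reliability = 0.8050.
Difference = 0.8388 − 0.8050 = 0.034.

0.034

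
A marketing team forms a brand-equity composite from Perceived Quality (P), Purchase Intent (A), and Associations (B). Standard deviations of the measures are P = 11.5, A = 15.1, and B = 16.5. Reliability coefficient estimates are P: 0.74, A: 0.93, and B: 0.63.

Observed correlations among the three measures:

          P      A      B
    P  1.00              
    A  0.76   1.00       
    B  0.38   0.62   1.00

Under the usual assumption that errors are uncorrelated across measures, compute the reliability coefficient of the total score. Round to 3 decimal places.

0.888

Var(P+A+B) = 11.5² + 15.1² + 16.5² + 2·[11.5·15.1·0.76 + 11.5·16.5·0.38 + 15.1·16.5·0.62] = 632.51 + 717.104 = 1349.61.
Because errors are independent across components, Cov(Tᵢ,Tⱼ) = Cov(Xᵢ,Xⱼ); the off-diagonal part of the true-score variance is the same as above.
True-score variance = [11.5²·0.74 + 15.1²·0.93 + 16.5²·0.63] + 717.104 = 481.432 + 717.104 = 1198.54.
Reliability = 1198.54 / 1349.61 = 0.888.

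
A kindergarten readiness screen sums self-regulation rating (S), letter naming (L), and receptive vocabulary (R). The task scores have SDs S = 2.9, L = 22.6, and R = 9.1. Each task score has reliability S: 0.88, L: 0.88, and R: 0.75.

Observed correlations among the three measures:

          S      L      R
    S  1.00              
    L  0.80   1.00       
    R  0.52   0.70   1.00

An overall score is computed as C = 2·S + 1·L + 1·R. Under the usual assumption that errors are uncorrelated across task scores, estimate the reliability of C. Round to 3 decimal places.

0.927

Var(C) = 2²·2.9² + 22.6² + 9.1² + 2·[2·2.9·22.6·0.80 + 2·2.9·9.1·0.52 + 22.6·9.1·0.70] = 627.21 + 552.543 = 1179.75.
Under uncorrelated errors the observed covariances equal the true-score covariances, so only the own-variance terms attenuate.
True-score variance = [2²·2.9²·0.88 + 22.6²·0.88 + 9.1²·0.75] + 552.543 = 541.18 + 552.543 = 1093.72.
Reliability = 1093.72 / 1179.75 = 0.927.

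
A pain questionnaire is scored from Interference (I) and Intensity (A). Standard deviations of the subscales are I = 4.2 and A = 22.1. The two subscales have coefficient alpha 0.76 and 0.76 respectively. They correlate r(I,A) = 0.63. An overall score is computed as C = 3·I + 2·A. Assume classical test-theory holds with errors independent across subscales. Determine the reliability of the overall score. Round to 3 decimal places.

Var(C) = 3²·4.2² + 2²·22.1² + 2·[6·4.2·22.1·0.63] = 2112.4 + 701.719 = 2814.12.
Because errors are independent across components, Cov(Tᵢ,Tⱼ) = Cov(Xᵢ,Xⱼ); the off-diagonal part of the true-score variance is the same as above.
True-score variance = [3²·4.2²·0.76 + 2²·22.1²·0.76] + 701.719 = 1605.42 + 701.719 = 2307.14.
Reliability = 2307.14 / 2814.12 = 0.820.

0.820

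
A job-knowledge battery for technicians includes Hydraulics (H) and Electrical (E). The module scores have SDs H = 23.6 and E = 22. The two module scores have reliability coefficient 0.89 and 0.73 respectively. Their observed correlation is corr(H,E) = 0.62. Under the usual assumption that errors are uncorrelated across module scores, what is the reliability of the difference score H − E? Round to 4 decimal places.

Var(H−E) = 23.6² + 22² − 2·23.6·22·0.62 = 1040.96 − 643.808 = 397.152.
Under uncorrelated errors the observed covariances equal the true-score covariances, so only the own-variance terms attenuate.
True-score variance = [23.6²·0.89 + 22²·0.73] − 643.808 = 849.014 − 643.808 = 205.206.
Reliability = 205.206 / 397.152 = 0.5167.

0.5167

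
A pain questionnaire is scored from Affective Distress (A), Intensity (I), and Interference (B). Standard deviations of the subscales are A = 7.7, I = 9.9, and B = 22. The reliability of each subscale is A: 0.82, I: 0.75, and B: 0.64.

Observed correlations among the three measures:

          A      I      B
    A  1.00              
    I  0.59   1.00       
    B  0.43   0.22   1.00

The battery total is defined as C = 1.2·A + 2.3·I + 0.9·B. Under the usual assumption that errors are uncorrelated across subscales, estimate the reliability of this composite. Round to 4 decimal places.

Var(C) = 1.2²·7.7² + 2.3²·9.9² + 0.9²·22² + 2·[2.76·7.7·9.9·0.59 + 1.08·7.7·22·0.43 + 2.07·9.9·22·0.22] = 995.89 + 603.977 = 1599.87.
Because errors are independent across components, Cov(Tᵢ,Tⱼ) = Cov(Xᵢ,Xⱼ); the off-diagonal part of the true-score variance is the same as above.
True-score variance = [1.2²·7.7²·0.82 + 2.3²·9.9²·0.75 + 0.9²·22²·0.64] + 603.977 = 709.77 + 603.977 = 1313.75.
Reliability = 1313.75 / 1599.87 = 0.8212.

0.8212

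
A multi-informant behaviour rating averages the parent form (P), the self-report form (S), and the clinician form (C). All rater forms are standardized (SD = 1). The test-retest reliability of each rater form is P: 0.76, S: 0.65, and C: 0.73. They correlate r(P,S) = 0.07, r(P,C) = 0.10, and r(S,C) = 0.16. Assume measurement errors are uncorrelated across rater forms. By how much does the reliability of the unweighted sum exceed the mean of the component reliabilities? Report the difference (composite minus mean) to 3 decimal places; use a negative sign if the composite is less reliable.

Var(sum) = 3 + 0.66 = 3.66; true-score variance = 2.14 + 0.66 = 2.8; composite reliability = 0.7650.
Mean component reliability = 0.7133.
Difference = 0.7650 − 0.7133 = 0.052.

0.052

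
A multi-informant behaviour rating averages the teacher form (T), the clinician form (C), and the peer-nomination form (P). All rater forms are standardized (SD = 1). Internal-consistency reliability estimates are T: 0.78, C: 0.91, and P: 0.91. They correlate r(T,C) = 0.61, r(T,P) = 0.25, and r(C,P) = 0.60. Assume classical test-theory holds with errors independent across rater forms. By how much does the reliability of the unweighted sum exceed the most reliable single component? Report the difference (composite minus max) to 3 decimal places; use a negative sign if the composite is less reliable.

0.022

Var(sum) = 3 + 2.92 = 5.92; true-score variance = 2.6 + 2.92 = 5.52; composite reliability = 0.9324.
Max component reliability = 0.9100.
Difference = 0.9324 − 0.9100 = 0.022.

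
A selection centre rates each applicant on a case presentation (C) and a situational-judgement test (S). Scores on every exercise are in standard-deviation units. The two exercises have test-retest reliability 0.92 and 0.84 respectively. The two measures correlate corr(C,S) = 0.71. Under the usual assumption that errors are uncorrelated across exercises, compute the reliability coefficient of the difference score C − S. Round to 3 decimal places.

Var(C−S) = 1 + 1 − 2·0.71 = 2 − 1.42 = 0.58.
Under uncorrelated errors the observed covariances equal the true-score covariances, so only the own-variance terms attenuate.
True-score variance = [0.92 + 0.84] − 1.42 = 1.76 − 1.42 = 0.34.
Reliability = 0.34 / 0.58 = 0.586.

0.586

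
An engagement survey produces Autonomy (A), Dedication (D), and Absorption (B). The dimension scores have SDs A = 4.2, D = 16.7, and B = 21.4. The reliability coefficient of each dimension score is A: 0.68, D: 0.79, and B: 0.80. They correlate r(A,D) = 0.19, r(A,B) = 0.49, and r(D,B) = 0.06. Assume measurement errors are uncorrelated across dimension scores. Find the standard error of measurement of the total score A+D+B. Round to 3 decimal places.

12.482

Var(total) = 754.49 + 157.621 = 912.111.
True-score variance = 598.686 + 157.621 = 756.307, so reliability = 0.8292.
Error variance = 912.111 − 756.307 = 155.804; SEM = √155.804 = 12.482.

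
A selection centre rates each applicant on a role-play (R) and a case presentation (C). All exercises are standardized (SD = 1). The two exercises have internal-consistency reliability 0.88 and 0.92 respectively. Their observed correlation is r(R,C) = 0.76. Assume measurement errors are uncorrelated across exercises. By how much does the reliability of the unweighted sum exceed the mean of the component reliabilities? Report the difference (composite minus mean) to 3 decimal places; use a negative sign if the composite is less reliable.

0.043

Var(sum) = 2 + 1.52 = 3.52; true-score variance = 1.8 + 1.52 = 3.32; composite reliability = 0.9432.
Mean component reliability = 0.9000.
Difference = 0.9432 − 0.9000 = 0.043.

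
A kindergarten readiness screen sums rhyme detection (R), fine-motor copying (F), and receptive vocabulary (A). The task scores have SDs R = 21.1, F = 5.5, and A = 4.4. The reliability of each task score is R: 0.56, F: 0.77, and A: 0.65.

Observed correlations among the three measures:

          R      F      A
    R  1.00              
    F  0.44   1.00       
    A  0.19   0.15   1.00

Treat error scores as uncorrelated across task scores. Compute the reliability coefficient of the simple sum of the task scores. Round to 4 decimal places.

Var(R+F+A) = 21.1² + 5.5² + 4.4² + 2·[21.1·5.5·0.44 + 21.1·4.4·0.19 + 5.5·4.4·0.15] = 494.82 + 144.663 = 639.483.
With uncorrelated errors the cross-covariances are all true-score covariance, so they carry over unchanged; only the diagonal terms shrink to ρᵢσᵢ².
True-score variance = [21.1²·0.56 + 5.5²·0.77 + 4.4²·0.65] + 144.663 = 285.194 + 144.663 = 429.857.
Reliability = 429.857 / 639.483 = 0.6722.

0.6722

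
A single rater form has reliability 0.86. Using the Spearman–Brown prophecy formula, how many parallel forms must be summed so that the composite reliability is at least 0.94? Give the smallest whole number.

k ≥ ρ*(1−ρ₁)/(ρ₁(1−ρ*)) = 0.94·0.14 / (0.86·0.06) = 2.550.
Smallest integer k = 3.

3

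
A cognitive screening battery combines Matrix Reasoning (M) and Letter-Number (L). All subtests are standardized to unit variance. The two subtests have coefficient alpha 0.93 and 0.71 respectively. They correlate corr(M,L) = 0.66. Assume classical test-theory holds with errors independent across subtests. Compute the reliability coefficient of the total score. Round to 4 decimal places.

Var(M+L) = 2 + 2·[0.66] = 2 + 1.32 = 3.32.
Under uncorrelated errors the observed covariances equal the true-score covariances, so only the own-variance terms attenuate.
True-score variance = [0.93 + 0.71] + 1.32 = 1.64 + 1.32 = 2.96.
Reliability = 2.96 / 3.32 = 0.8916.

0.8916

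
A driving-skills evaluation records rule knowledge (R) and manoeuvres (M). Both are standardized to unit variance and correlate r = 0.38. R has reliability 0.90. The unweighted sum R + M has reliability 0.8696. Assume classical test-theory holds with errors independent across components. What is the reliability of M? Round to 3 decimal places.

0.740

Var(R+M) = 2 + 2·0.38 = 2.760.
True-score variance = ρ_R + ρ_M + 2·0.38, so 0.8696 = (0.90 + ρ_M + 0.76) / 2.760.
ρ_M = 0.8696·2.760 − 0.90 − 0.76 = 0.740.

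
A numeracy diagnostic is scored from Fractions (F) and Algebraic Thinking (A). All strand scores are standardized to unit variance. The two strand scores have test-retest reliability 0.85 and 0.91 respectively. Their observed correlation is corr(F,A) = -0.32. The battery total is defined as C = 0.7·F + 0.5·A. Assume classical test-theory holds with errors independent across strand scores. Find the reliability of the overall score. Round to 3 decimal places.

0.814

Var(C) = 0.7² + 0.5² + 2·[0.35·(-0.32)] = 0.74 − 0.224 = 0.516.
With uncorrelated errors the cross-covariances are all true-score covariance, so they carry over unchanged; only the diagonal terms shrink to ρᵢσᵢ².
True-score variance = [0.7²·0.85 + 0.5²·0.91] − 0.224 = 0.644 − 0.224 = 0.42.
Reliability = 0.42 / 0.516 = 0.814.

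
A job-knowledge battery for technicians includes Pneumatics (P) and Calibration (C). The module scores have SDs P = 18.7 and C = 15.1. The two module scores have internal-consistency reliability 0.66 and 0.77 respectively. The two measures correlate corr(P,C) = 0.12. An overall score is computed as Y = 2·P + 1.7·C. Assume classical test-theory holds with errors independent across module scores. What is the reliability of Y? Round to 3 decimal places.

0.726

Var(Y) = 2²·18.7² + 1.7²·15.1² + 2·[3.4·18.7·15.1·0.12] = 2057.71 + 230.414 = 2288.12.
Under uncorrelated errors the observed covariances equal the true-score covariances, so only the own-variance terms attenuate.
True-score variance = [2²·18.7²·0.66 + 1.7²·15.1²·0.77] + 230.414 = 1430.57 + 230.414 = 1660.99.
Reliability = 1660.99 / 2288.12 = 0.726.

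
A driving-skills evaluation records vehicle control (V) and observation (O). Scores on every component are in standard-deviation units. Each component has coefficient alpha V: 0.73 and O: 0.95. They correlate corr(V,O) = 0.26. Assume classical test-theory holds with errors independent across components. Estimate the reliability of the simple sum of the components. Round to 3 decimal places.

Var(V+O) = 2 + 2·[0.26] = 2 + 0.52 = 2.52.
Because errors are independent across components, Cov(Tᵢ,Tⱼ) = Cov(Xᵢ,Xⱼ); the off-diagonal part of the true-score variance is the same as above.
True-score variance = [0.73 + 0.95] + 0.52 = 1.68 + 0.52 = 2.2.
Reliability = 2.2 / 2.52 = 0.873.

0.873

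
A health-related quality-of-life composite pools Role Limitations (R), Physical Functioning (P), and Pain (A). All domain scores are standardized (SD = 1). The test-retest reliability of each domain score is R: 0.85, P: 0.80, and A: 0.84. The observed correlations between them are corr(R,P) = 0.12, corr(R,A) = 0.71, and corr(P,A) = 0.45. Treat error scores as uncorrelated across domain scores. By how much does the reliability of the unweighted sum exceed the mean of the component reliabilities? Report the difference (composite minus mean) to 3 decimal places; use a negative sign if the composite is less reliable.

Var(sum) = 3 + 2.56 = 5.56; true-score variance = 2.49 + 2.56 = 5.05; composite reliability = 0.9083.
Mean component reliability = 0.8300.
Difference = 0.9083 − 0.8300 = 0.078.

0.078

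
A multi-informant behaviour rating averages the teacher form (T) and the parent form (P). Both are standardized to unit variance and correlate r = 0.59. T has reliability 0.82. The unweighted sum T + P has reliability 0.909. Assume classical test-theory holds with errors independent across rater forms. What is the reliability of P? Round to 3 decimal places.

Var(T+P) = 2 + 2·0.59 = 3.180.
True-score variance = ρ_T + ρ_P + 2·0.59, so 0.909 = (0.82 + ρ_P + 1.18) / 3.180.
ρ_P = 0.909·3.180 − 0.82 − 1.18 = 0.891.

0.891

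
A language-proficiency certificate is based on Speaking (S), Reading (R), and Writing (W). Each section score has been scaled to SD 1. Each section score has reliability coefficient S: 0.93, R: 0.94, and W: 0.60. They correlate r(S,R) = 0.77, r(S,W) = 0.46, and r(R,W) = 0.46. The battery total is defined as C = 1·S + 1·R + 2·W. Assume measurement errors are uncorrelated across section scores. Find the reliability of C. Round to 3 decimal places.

Var(C) = 1 + 1 + 2² + 2·[0.77 + 2·0.46 + 2·0.46] = 6 + 5.22 = 11.22.
With uncorrelated errors the cross-covariances are all true-score covariance, so they carry over unchanged; only the diagonal terms shrink to ρᵢσᵢ².
True-score variance = [0.93 + 0.94 + 2²·0.60] + 5.22 = 4.27 + 5.22 = 9.49.
Reliability = 9.49 / 11.22 = 0.846.

0.846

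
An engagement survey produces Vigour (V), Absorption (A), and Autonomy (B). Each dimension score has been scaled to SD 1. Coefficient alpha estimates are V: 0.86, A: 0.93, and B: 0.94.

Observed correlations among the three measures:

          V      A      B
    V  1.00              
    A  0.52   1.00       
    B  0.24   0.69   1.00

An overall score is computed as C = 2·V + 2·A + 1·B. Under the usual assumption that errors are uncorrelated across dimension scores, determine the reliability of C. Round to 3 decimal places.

Var(C) = 2² + 2² + 1 + 2·[4·0.52 + 2·0.24 + 2·0.69] = 9 + 7.88 = 16.88.
Under uncorrelated errors the observed covariances equal the true-score covariances, so only the own-variance terms attenuate.
True-score variance = [2²·0.86 + 2²·0.93 + 0.94] + 7.88 = 8.1 + 7.88 = 15.98.
Reliability = 15.98 / 16.88 = 0.947.

0.947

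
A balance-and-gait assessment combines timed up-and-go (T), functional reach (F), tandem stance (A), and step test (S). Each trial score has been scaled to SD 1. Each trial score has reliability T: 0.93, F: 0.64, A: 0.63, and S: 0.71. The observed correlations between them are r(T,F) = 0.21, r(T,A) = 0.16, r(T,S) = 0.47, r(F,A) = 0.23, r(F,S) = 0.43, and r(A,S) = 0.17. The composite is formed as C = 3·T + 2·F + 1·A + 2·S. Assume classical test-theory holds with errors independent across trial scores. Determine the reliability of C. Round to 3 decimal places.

0.888

Var(C) = 3² + 2² + 1 + 2² + 2·[6·0.21 + 3·0.16 + 6·0.47 + 2·0.23 + 4·0.43 + 2·0.17] = 18 + 14.16 = 32.16.
Under uncorrelated errors the observed covariances equal the true-score covariances, so only the own-variance terms attenuate.
True-score variance = [3²·0.93 + 2²·0.64 + 0.63 + 2²·0.71] + 14.16 = 14.4 + 14.16 = 28.56.
Reliability = 28.56 / 32.16 = 0.888.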